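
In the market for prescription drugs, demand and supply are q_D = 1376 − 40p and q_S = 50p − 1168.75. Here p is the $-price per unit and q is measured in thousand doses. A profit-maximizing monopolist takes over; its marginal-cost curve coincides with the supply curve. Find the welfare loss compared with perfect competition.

In inverse form: demand p = 34.4 − 0.025q, supply p = 23.375 + 0.02q.
Competitive equilibrium: 34.4 − 0.025q = 23.375 + 0.02q → q* = 245, p* = 28.275.
Marginal revenue: MR = 34.4 − 0.05q. Set MR = MC: 34.4 − 0.05q = 23.375 + 0.02q → q_m = 157.5.
Price p_m = 34.4 − 0.025·157.5 = 30.4625; MC(q_m) = 23.375 + 0.02·157.5 = 26.525.
Competitive q* = 245, so Δq = 87.5; wedge = 30.4625 − 26.525 = 3.9375.
DWL = ½ × 87.5 × 3.9375 = $172.27 thousand.

$172.27 thousand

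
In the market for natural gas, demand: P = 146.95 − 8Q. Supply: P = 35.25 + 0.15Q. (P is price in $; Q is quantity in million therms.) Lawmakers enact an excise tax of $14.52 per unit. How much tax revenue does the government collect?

$173.14 million

Competitive equilibrium: 146.95 − 8Q = 35.25 + 0.15Q → Q* = 13.7055, P* = 37.3058.
With the tax, the buyer price exceeds the seller price by 14.52: (146.95 − 8Q) − (35.25 + 0.15Q) = 14.52 → Q' = 11.9239.
Tax revenue = 14.52 × 11.9239 = $173.14 million.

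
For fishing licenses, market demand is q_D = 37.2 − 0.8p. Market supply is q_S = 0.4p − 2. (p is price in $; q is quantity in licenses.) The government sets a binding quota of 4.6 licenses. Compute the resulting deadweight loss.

$78.41

In inverse form: demand p = 46.5 − 1.25q, supply p = 5 + 2.5q.
Competitive equilibrium: 46.5 − 1.25q = 5 + 2.5q → q* = 11.0667, p* = 32.6667.
At q = 4.6: demand price = 46.5 − 1.25·4.6 = 40.75; supply price = 5 + 2.5·4.6 = 16.5.
Δq = 11.0667 − 4.6 = 6.4667; wedge = 40.75 − 16.5 = 24.25.
DWL = ½ × 6.4667 × 24.25 = $78.41.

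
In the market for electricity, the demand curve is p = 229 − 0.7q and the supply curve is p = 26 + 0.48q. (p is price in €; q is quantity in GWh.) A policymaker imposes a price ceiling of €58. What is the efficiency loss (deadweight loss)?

€6550.33

Competitive equilibrium: 229 − 0.7q = 26 + 0.48q → q* = 172.0339, p* = 108.5763.
At the ceiling p = 58, quantity supplied = (58 − 26)/0.48 = 66.6667.
Willingness to pay at q' = 66.6667: 229 − 0.7·66.6667 = 182.3333.
Δq = 172.0339 − 66.6667 = 105.3672; wedge = 182.3333 − 58 = 124.3333.
Welfare loss = ½ × 105.3672 × 124.3333 = €6550.33.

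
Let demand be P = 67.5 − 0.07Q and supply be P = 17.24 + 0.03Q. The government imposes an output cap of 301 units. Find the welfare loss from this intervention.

2032.128

Competitive equilibrium: 67.5 − 0.07Q = 17.24 + 0.03Q → Q* = 502.6, P* = 32.318.
At Q = 301: demand price = 67.5 − 0.07·301 = 46.43; supply price = 17.24 + 0.03·301 = 26.27.
ΔQ = 502.6 − 301 = 201.6; wedge = 46.43 − 26.27 = 20.16.
Deadweight loss = ½ × 201.6 × 20.16 = 2032.128.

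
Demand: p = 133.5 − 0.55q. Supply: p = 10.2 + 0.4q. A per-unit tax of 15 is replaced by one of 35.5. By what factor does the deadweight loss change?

5.601

Competitive equilibrium: 133.5 − 0.55q = 10.2 + 0.4q → q* = 129.7895, p* = 62.1158.
For a per-unit tax t: Δq = t/0.95, so DWL = ½·t·(t/0.95) = t²/1.9.
At t = 15: DWL = 118.421. At t = 35.5: DWL = 663.289.
Ratio = (35.5/15)² = 5.601.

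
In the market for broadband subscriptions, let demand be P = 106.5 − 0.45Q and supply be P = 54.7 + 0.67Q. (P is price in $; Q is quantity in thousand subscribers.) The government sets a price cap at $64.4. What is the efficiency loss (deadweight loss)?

$565.31 thousand

Competitive equilibrium: 106.5 − 0.45Q = 54.7 + 0.67Q → Q* = 46.25, P* = 85.6875.
At the ceiling P = 64.4, quantity supplied = (64.4 − 54.7)/0.67 = 14.4776.
Willingness to pay at Q' = 14.4776: 106.5 − 0.45·14.4776 = 99.9851.
ΔQ = 46.25 − 14.4776 = 31.7724; wedge = 99.9851 − 64.4 = 35.5851.
The triangle = ½ × 31.7724 × 35.5851 = $565.31 thousand.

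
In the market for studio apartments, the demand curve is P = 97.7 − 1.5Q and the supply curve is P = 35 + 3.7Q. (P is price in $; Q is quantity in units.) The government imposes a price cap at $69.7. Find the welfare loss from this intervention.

$18.66

Competitive equilibrium: 97.7 − 1.5Q = 35 + 3.7Q → Q* = 12.0577, P* = 79.6135.
At the ceiling P = 69.7, quantity supplied = (69.7 − 35)/3.7 = 9.3784.
Willingness to pay at Q' = 9.3784: 97.7 − 1.5·9.3784 = 83.6324.
ΔQ = 12.0577 − 9.3784 = 2.6793; wedge = 83.6324 − 69.7 = 13.9324.
DWL = ½ × 2.6793 × 13.9324 = $18.66.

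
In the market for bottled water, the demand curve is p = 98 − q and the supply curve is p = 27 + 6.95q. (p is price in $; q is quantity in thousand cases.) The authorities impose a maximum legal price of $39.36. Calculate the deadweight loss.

Competitive equilibrium: 98 − q = 27 + 6.95q → q* = 8.9308, p* = 89.0692.
At the ceiling p = 39.36, quantity supplied = (39.36 − 27)/6.95 = 1.7784.
Willingness to pay at q' = 1.7784: 98 − 1·1.7784 = 96.2216.
Δq = 8.9308 − 1.7784 = 7.1524; wedge = 96.2216 − 39.36 = 56.8616.
DWL = ½ × 7.1524 × 56.8616 = $203.35 thousand.

$203.35 thousand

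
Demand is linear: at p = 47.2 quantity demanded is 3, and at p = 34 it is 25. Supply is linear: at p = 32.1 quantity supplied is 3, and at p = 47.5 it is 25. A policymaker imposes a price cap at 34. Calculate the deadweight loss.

51.50

Demand slope = (34 − 47.2)/(25 − 3) = −0.6, so p = 49 − 0.6q.
Supply slope = (47.5 − 32.1)/(25 − 3) = 0.7, so p = 30 + 0.7q.
Competitive equilibrium: 49 − 0.6q = 30 + 0.7q → q* = 14.6154, p* = 40.2308.
At the ceiling p = 34, quantity supplied = (34 − 30)/0.7 = 5.7143.
Willingness to pay at q' = 5.7143: 49 − 0.6·5.7143 = 45.5714.
Δq = 14.6154 − 5.7143 = 8.9011; wedge = 45.5714 − 34 = 11.5714.
Welfare loss = ½ × 8.9011 × 11.5714 = 51.50.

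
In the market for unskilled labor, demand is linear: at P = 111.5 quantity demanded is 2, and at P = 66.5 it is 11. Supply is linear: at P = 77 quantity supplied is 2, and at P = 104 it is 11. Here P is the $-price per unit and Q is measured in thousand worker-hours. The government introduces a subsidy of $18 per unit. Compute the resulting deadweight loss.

Demand slope = (66.5 − 111.5)/(11 − 2) = −5, so P = 121.5 − 5Q.
Supply slope = (104 − 77)/(11 − 2) = 3, so P = 71 + 3Q.
Competitive equilibrium: 121.5 − 5Q = 71 + 3Q → Q* = 6.3125, P* = 89.9375.
The subsidy lowers effective supply by 18: P = 53 + 3Q.
New quantity: 121.5 − 5Q = 53 + 3Q → Q' = 8.5625.
Overproduction ΔQ = 8.5625 − 6.3125 = 2.25; wedge = subsidy = 18.
The triangle = ½ × 2.25 × 18 = $20.25 thousand.

$20.25 thousand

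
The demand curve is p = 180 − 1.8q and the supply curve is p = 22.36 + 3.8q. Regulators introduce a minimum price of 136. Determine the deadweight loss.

Competitive equilibrium: 180 − 1.8q = 22.36 + 3.8q → q* = 28.15, p* = 129.33.
At the floor p = 136, quantity demanded = (180 − 136)/1.8 = 24.4444.
Sellers' marginal cost at q' = 24.4444: 22.36 + 3.8·24.4444 = 115.2487.
Δq = 28.15 − 24.4444 = 3.7056; wedge = 136 − 115.2487 = 20.7513.
DWL = ½ × 3.7056 × 20.7513 = 38.45.

38.45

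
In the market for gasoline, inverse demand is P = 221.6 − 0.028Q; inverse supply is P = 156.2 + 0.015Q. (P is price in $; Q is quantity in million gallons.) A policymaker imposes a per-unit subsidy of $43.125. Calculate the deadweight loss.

$21625.18 million

Competitive equilibrium: 221.6 − 0.028Q = 156.2 + 0.015Q → Q* = 1520.9302, P* = 179.014.
The subsidy lowers effective supply by 43.125: P = 113.075 + 0.015Q.
New quantity: 221.6 − 0.028Q = 113.075 + 0.015Q → Q' = 2523.8372.
Overproduction ΔQ = 2523.8372 − 1520.9302 = 1002.907; wedge = subsidy = 43.125.
Deadweight loss = ½ × 1002.907 × 43.125 = $21625.18 million.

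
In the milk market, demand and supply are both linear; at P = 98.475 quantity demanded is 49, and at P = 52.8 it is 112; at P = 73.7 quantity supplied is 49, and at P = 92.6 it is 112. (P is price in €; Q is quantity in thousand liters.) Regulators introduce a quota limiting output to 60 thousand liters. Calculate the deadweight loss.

€88.90 thousand

Demand slope = (52.8 − 98.475)/(112 − 49) = −0.725, so P = 134 − 0.725Q.
Supply slope = (92.6 − 73.7)/(112 − 49) = 0.3, so P = 59 + 0.3Q.
Competitive equilibrium: 134 − 0.725Q = 59 + 0.3Q → Q* = 73.1707, P* = 80.9512.
At Q = 60: demand price = 134 − 0.725·60 = 90.5; supply price = 59 + 0.3·60 = 77.
ΔQ = 73.1707 − 60 = 13.1707; wedge = 90.5 − 77 = 13.5.
Deadweight loss = ½ × 13.1707 × 13.5 = €88.90 thousand.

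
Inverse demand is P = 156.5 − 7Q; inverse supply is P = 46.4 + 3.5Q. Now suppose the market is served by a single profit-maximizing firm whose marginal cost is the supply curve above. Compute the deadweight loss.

Competitive equilibrium: 156.5 − 7Q = 46.4 + 3.5Q → Q* = 10.4857, P* = 83.1.
Marginal revenue: MR = 156.5 − 14Q. Set MR = MC: 156.5 − 14Q = 46.4 + 3.5Q → Q_m = 6.2914.
Price P_m = 156.5 − 7·6.2914 = 112.4602; MC(Q_m) = 46.4 + 3.5·6.2914 = 68.4199.
Competitive Q* = 10.4857, so ΔQ = 4.1943; wedge = 112.4602 − 68.4199 = 44.0403.
Deadweight loss = ½ × 4.1943 × 44.0403 = 92.36.

92.36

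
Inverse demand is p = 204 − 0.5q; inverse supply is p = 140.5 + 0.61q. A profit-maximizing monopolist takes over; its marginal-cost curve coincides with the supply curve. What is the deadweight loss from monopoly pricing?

175.18

Competitive equilibrium: 204 − 0.5q = 140.5 + 0.61q → q* = 57.2072, p* = 175.3964.
Marginal revenue: MR = 204 − q. Set MR = MC: 204 − q = 140.5 + 0.61q → q_m = 39.441.
Price p_m = 204 − 0.5·39.441 = 184.2795; MC(q_m) = 140.5 + 0.61·39.441 = 164.559.
Competitive q* = 57.2072, so Δq = 17.7662; wedge = 184.2795 − 164.559 = 19.7205.
DWL = ½ × 17.7662 × 19.7205 = 175.18.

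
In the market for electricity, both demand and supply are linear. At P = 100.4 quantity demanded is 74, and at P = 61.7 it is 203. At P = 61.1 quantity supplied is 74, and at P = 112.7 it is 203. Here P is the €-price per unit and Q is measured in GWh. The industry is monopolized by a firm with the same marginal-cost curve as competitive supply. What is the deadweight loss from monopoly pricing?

Demand slope = (61.7 − 100.4)/(203 − 74) = −0.3, so P = 122.6 − 0.3Q.
Supply slope = (112.7 − 61.1)/(203 − 74) = 0.4, so P = 31.5 + 0.4Q.
Competitive equilibrium: 122.6 − 0.3Q = 31.5 + 0.4Q → Q* = 130.1429, P* = 83.5571.
Marginal revenue: MR = 122.6 − 0.6Q. Set MR = MC: 122.6 − 0.6Q = 31.5 + 0.4Q → Q_m = 91.1.
Price P_m = 122.6 − 0.3·91.1 = 95.27; MC(Q_m) = 31.5 + 0.4·91.1 = 67.94.
Competitive Q* = 130.1429, so ΔQ = 39.0429; wedge = 95.27 − 67.94 = 27.33.
Welfare loss = ½ × 39.0429 × 27.33 = €533.52.

€533.52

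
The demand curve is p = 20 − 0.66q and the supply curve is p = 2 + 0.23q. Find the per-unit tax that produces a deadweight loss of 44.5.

Competitive equilibrium: 20 − 0.66q = 2 + 0.23q → q* = 20.2247, p* = 6.6517.
A tax t gives Δq = t/0.89 and wedge t, so DWL = t²/1.78.
t²/1.78 = 44.5 → t² = 79.21 → t = 8.9.

8.9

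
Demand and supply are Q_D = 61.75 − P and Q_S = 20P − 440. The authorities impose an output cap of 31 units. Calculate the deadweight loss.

In inverse form: demand P = 61.75 − Q, supply P = 22 + 0.05Q.
Competitive equilibrium: 61.75 − Q = 22 + 0.05Q → Q* = 37.8571, P* = 23.8929.
At Q = 31: demand price = 61.75 − 1·31 = 30.75; supply price = 22 + 0.05·31 = 23.55.
ΔQ = 37.8571 − 31 = 6.8571; wedge = 30.75 − 23.55 = 7.2.
Welfare loss = ½ × 6.8571 × 7.2 = 24.69.

24.69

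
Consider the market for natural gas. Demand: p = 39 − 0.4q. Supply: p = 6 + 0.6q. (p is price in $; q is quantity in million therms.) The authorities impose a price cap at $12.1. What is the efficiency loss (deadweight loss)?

$260.68 million

Competitive equilibrium: 39 − 0.4q = 6 + 0.6q → q* = 33, p* = 25.8.
At the ceiling p = 12.1, quantity supplied = (12.1 − 6)/0.6 = 10.1667.
Willingness to pay at q' = 10.1667: 39 − 0.4·10.1667 = 34.9333.
Δq = 33 − 10.1667 = 22.8333; wedge = 34.9333 − 12.1 = 22.8333.
Welfare loss = ½ × 22.8333 × 22.8333 = $260.68 million.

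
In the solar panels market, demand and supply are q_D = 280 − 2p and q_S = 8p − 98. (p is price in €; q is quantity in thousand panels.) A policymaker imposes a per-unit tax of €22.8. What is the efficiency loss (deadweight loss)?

€415.872 thousand

In inverse form: demand p = 140 − 0.5q, supply p = 12.25 + 0.125q.
Competitive equilibrium: 140 − 0.5q = 12.25 + 0.125q → q* = 204.4, p* = 37.8.
With the tax, the buyer price exceeds the seller price by 22.8: (140 − 0.5q) − (12.25 + 0.125q) = 22.8 → q' = 167.92.
Δq = 204.4 − 167.92 = 36.48; the wedge equals the tax, 22.8.
DWL = ½ × 36.48 × 22.8 = €415.872 thousand.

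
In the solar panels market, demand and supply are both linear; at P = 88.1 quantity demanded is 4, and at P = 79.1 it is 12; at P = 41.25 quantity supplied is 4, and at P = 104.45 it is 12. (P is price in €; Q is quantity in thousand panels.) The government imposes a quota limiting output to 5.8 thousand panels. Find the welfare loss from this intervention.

Demand slope = (79.1 − 88.1)/(12 − 4) = −1.125, so P = 92.6 − 1.125Q.
Supply slope = (104.45 − 41.25)/(12 − 4) = 7.9, so P = 9.65 + 7.9Q.
Competitive equilibrium: 92.6 − 1.125Q = 9.65 + 7.9Q → Q* = 9.1911, P* = 82.26.
At Q = 5.8: demand price = 92.6 − 1.125·5.8 = 86.075; supply price = 9.65 + 7.9·5.8 = 55.47.
ΔQ = 9.1911 − 5.8 = 3.3911; wedge = 86.075 − 55.47 = 30.605.
The triangle = ½ × 3.3911 × 30.605 = €51.89 thousand.

€51.89 thousand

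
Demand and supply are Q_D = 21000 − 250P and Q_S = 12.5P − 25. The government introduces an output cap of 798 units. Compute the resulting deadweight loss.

In inverse form: demand P = 84 − 0.004Q, supply P = 2 + 0.08Q.
Competitive equilibrium: 84 − 0.004Q = 2 + 0.08Q → Q* = 976.1905, P* = 80.0952.
At Q = 798: demand price = 84 − 0.004·798 = 80.808; supply price = 2 + 0.08·798 = 65.84.
ΔQ = 976.1905 − 798 = 178.1905; wedge = 80.808 − 65.84 = 14.968.
The triangle = ½ × 178.1905 × 14.968 = 1333.58.

1333.58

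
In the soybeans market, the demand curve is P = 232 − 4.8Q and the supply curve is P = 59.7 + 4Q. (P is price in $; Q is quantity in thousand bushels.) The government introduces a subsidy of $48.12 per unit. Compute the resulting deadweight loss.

$131.56 thousand

Competitive equilibrium: 232 − 4.8Q = 59.7 + 4Q → Q* = 19.5795, P* = 138.0182.
The subsidy lowers effective supply by 48.12: P = 11.58 + 4Q.
New quantity: 232 − 4.8Q = 11.58 + 4Q → Q' = 25.0477.
Overproduction ΔQ = 25.0477 − 19.5795 = 5.4682; wedge = subsidy = 48.12.
The triangle = ½ × 5.4682 × 48.12 = $131.56 thousand.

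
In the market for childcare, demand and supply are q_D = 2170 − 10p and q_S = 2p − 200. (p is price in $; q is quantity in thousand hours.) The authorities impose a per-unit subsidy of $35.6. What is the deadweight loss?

$1056.13 thousand

In inverse form: demand p = 217 − 0.1q, supply p = 100 + 0.5q.
Competitive equilibrium: 217 − 0.1q = 100 + 0.5q → q* = 195, p* = 197.5.
The subsidy lowers effective supply by 35.6: p = 64.4 + 0.5q.
New quantity: 217 − 0.1q = 64.4 + 0.5q → q' = 254.3333.
Overproduction Δq = 254.3333 − 195 = 59.3333; wedge = subsidy = 35.6.
Welfare loss = ½ × 59.3333 × 35.6 = $1056.13 thousand.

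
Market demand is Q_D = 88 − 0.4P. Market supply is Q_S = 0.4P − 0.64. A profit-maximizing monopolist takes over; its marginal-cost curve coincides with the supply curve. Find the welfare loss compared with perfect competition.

529.984

In inverse form: demand P = 220 − 2.5Q, supply P = 1.6 + 2.5Q.
Competitive equilibrium: 220 − 2.5Q = 1.6 + 2.5Q → Q* = 43.68, P* = 110.8.
Marginal revenue: MR = 220 − 5Q. Set MR = MC: 220 − 5Q = 1.6 + 2.5Q → Q_m = 29.12.
Price P_m = 220 − 2.5·29.12 = 147.2; MC(Q_m) = 1.6 + 2.5·29.12 = 74.4.
Competitive Q* = 43.68, so ΔQ = 14.56; wedge = 147.2 − 74.4 = 72.8.
The triangle = ½ × 14.56 × 72.8 = 529.984.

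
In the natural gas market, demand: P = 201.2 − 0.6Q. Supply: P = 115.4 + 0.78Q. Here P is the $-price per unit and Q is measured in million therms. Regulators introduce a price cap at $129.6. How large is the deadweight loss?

$1333.95 million

Competitive equilibrium: 201.2 − 0.6Q = 115.4 + 0.78Q → Q* = 62.1739, P* = 163.8957.
At the ceiling P = 129.6, quantity supplied = (129.6 − 115.4)/0.78 = 18.2051.
Willingness to pay at Q' = 18.2051: 201.2 − 0.6·18.2051 = 190.2769.
ΔQ = 62.1739 − 18.2051 = 43.9688; wedge = 190.2769 − 129.6 = 60.6769.
The triangle = ½ × 43.9688 × 60.6769 = $1333.95 million.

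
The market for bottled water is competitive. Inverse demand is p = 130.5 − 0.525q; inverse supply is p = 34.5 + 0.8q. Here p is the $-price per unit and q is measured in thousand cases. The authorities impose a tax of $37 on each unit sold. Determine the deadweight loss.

Competitive equilibrium: 130.5 − 0.525q = 34.5 + 0.8q → q* = 72.4528, p* = 92.4623.
With the tax, the buyer price exceeds the seller price by 37: (130.5 − 0.525q) − (34.5 + 0.8q) = 37 → q' = 44.5283.
Δq = 72.4528 − 44.5283 = 27.9245; the wedge equals the tax, 37.
Welfare loss = ½ × 27.9245 × 37 = $516.60 thousand.

$516.60 thousand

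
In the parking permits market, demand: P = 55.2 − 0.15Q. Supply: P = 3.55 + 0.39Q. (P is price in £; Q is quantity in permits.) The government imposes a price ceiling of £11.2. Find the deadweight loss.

Competitive equilibrium: 55.2 − 0.15Q = 3.55 + 0.39Q → Q* = 95.6481, P* = 40.8528.
At the ceiling P = 11.2, quantity supplied = (11.2 − 3.55)/0.39 = 19.6154.
Willingness to pay at Q' = 19.6154: 55.2 − 0.15·19.6154 = 52.2577.
ΔQ = 95.6481 − 19.6154 = 76.0327; wedge = 52.2577 − 11.2 = 41.0577.
Welfare loss = ½ × 76.0327 × 41.0577 = £1560.86.

£1560.86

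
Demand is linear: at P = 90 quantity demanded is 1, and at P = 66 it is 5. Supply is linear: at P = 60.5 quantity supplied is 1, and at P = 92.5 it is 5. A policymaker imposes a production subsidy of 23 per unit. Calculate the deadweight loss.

Demand slope = (66 − 90)/(5 − 1) = −6, so P = 96 − 6Q.
Supply slope = (92.5 − 60.5)/(5 − 1) = 8, so P = 52.5 + 8Q.
Competitive equilibrium: 96 − 6Q = 52.5 + 8Q → Q* = 3.1071, P* = 77.3571.
The subsidy lowers effective supply by 23: P = 29.5 + 8Q.
New quantity: 96 − 6Q = 29.5 + 8Q → Q' = 4.75.
Overproduction ΔQ = 4.75 − 3.1071 = 1.6429; wedge = subsidy = 23.
Welfare loss = ½ × 1.6429 × 23 = 18.89.

18.89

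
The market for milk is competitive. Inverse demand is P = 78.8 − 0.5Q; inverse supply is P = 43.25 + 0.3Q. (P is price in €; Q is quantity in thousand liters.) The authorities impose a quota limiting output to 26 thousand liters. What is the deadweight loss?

Competitive equilibrium: 78.8 − 0.5Q = 43.25 + 0.3Q → Q* = 44.4375, P* = 56.5813.
At Q = 26: demand price = 78.8 − 0.5·26 = 65.8; supply price = 43.25 + 0.3·26 = 51.05.
ΔQ = 44.4375 − 26 = 18.4375; wedge = 65.8 − 51.05 = 14.75.
Welfare loss = ½ × 18.4375 × 14.75 = €135.98 thousand.

€135.98 thousand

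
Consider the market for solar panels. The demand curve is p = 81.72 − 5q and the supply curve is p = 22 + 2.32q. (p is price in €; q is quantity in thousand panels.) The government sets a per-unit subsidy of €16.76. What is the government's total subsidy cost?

€175.11 thousand

Competitive equilibrium: 81.72 − 5q = 22 + 2.32q → q* = 8.1585, p* = 40.9277.
The subsidy lowers effective supply by 16.76: p = 5.24 + 2.32q.
New quantity: 81.72 − 5q = 5.24 + 2.32q → q' = 10.4481.
Total subsidy cost = 16.76 × 10.4481 = €175.11 thousand.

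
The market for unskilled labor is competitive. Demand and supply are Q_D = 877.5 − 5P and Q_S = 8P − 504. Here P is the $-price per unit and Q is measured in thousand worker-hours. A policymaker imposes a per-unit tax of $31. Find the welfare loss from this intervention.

$1478.46 thousand

In inverse form: demand P = 175.5 − 0.2Q, supply P = 63 + 0.125Q.
Competitive equilibrium: 175.5 − 0.2Q = 63 + 0.125Q → Q* = 346.1538, P* = 106.2692.
With the tax, the buyer price exceeds the seller price by 31: (175.5 − 0.2Q) − (63 + 0.125Q) = 31 → Q' = 250.7692.
ΔQ = 346.1538 − 250.7692 = 95.3846; the wedge equals the tax, 31.
The triangle = ½ × 95.3846 × 31 = $1478.46 thousand.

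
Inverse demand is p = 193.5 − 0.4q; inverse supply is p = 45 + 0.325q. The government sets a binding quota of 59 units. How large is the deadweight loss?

7708.81

Competitive equilibrium: 193.5 − 0.4q = 45 + 0.325q → q* = 204.8276, p* = 111.569.
At q = 59: demand price = 193.5 − 0.4·59 = 169.9; supply price = 45 + 0.325·59 = 64.175.
Δq = 204.8276 − 59 = 145.8276; wedge = 169.9 − 64.175 = 105.725.
The triangle = ½ × 145.8276 × 105.725 = 7708.81.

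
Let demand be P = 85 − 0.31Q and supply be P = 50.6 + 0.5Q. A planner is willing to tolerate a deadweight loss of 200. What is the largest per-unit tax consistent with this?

Competitive equilibrium: 85 − 0.31Q = 50.6 + 0.5Q → Q* = 42.4691, P* = 71.8346.
A tax t gives ΔQ = t/0.81 and wedge t, so DWL = t²/1.62.
t²/1.62 = 200 → t² = 324 → t = 18.

18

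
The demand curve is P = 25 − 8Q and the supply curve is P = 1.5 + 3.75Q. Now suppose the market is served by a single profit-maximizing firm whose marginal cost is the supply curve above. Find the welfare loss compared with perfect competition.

3.86

Competitive equilibrium: 25 − 8Q = 1.5 + 3.75Q → Q* = 2, P* = 9.
Marginal revenue: MR = 25 − 16Q. Set MR = MC: 25 − 16Q = 1.5 + 3.75Q → Q_m = 1.1899.
Price P_m = 25 − 8·1.1899 = 15.4808; MC(Q_m) = 1.5 + 3.75·1.1899 = 5.9621.
Competitive Q* = 2, so ΔQ = 0.8101; wedge = 15.4808 − 5.9621 = 9.5187.
The triangle = ½ × 0.8101 × 9.5187 = 3.86.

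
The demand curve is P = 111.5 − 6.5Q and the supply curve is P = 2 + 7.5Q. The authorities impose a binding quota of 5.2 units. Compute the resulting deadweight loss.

Competitive equilibrium: 111.5 − 6.5Q = 2 + 7.5Q → Q* = 7.8214, P* = 60.6607.
At Q = 5.2: demand price = 111.5 − 6.5·5.2 = 77.7; supply price = 2 + 7.5·5.2 = 41.
ΔQ = 7.8214 − 5.2 = 2.6214; wedge = 77.7 − 41 = 36.7.
Deadweight loss = ½ × 2.6214 × 36.7 = 48.10.

48.10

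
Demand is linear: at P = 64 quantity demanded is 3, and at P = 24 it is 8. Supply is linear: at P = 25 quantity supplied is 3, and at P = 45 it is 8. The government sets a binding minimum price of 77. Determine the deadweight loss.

142.59

Demand slope = (24 − 64)/(8 − 3) = −8, so P = 88 − 8Q.
Supply slope = (45 − 25)/(8 − 3) = 4, so P = 13 + 4Q.
Competitive equilibrium: 88 − 8Q = 13 + 4Q → Q* = 6.25, P* = 38.
At the floor P = 77, quantity demanded = (88 − 77)/8 = 1.375.
Sellers' marginal cost at Q' = 1.375: 13 + 4·1.375 = 18.5.
ΔQ = 6.25 − 1.375 = 4.875; wedge = 77 − 18.5 = 58.5.
Welfare loss = ½ × 4.875 × 58.5 = 142.59.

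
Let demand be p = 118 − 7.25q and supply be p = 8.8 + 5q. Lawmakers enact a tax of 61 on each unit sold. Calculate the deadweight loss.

151.88

Competitive equilibrium: 118 − 7.25q = 8.8 + 5q → q* = 8.9143, p* = 53.3714.
With the tax, the buyer price exceeds the seller price by 61: (118 − 7.25q) − (8.8 + 5q) = 61 → q' = 3.9347.
Δq = 8.9143 − 3.9347 = 4.9796; the wedge equals the tax, 61.
Welfare loss = ½ × 4.9796 × 61 = 151.88.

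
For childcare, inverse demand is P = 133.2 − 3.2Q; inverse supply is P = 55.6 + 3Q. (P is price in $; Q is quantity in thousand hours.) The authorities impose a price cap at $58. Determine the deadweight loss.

Competitive equilibrium: 133.2 − 3.2Q = 55.6 + 3Q → Q* = 12.5161, P* = 93.1484.
At the ceiling P = 58, quantity supplied = (58 − 55.6)/3 = 0.8.
Willingness to pay at Q' = 0.8: 133.2 − 3.2·0.8 = 130.64.
ΔQ = 12.5161 − 0.8 = 11.7161; wedge = 130.64 − 58 = 72.64.
Deadweight loss = ½ × 11.7161 × 72.64 = $425.53 thousand.

$425.53 thousand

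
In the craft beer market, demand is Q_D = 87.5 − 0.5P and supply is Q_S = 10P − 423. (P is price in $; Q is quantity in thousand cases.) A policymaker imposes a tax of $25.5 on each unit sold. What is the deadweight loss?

In inverse form: demand P = 175 − 2Q, supply P = 42.3 + 0.1Q.
Competitive equilibrium: 175 − 2Q = 42.3 + 0.1Q → Q* = 63.1905, P* = 48.619.
With the tax, the buyer price exceeds the seller price by 25.5: (175 − 2Q) − (42.3 + 0.1Q) = 25.5 → Q' = 51.0476.
ΔQ = 63.1905 − 51.0476 = 12.1429; the wedge equals the tax, 25.5.
Deadweight loss = ½ × 12.1429 × 25.5 = $154.82 thousand.

$154.82 thousand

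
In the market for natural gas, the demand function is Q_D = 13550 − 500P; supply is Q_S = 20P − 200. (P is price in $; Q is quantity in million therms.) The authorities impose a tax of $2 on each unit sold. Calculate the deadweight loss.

$38.46 million

In inverse form: demand P = 27.1 − 0.002Q, supply P = 10 + 0.05Q.
Competitive equilibrium: 27.1 − 0.002Q = 10 + 0.05Q → Q* = 328.8462, P* = 26.4423.
With the tax, the buyer price exceeds the seller price by 2: (27.1 − 0.002Q) − (10 + 0.05Q) = 2 → Q' = 290.3846.
ΔQ = 328.8462 − 290.3846 = 38.4616; the wedge equals the tax, 2.
The triangle = ½ × 38.4616 × 2 = $38.46 million.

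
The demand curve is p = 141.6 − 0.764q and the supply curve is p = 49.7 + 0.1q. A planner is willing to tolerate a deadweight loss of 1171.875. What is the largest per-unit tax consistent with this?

Competitive equilibrium: 141.6 − 0.764q = 49.7 + 0.1q → q* = 106.3657, p* = 60.3366.
A tax t gives Δq = t/0.864 and wedge t, so DWL = t²/1.728.
t²/1.728 = 1171.875 → t² = 2025 → t = 45.

45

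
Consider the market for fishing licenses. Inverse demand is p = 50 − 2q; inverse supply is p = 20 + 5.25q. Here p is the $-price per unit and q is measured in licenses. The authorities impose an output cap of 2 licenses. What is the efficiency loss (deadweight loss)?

$16.57

Competitive equilibrium: 50 − 2q = 20 + 5.25q → q* = 4.1379, p* = 41.7241.
At q = 2: demand price = 50 − 2·2 = 46; supply price = 20 + 5.25·2 = 30.5.
Δq = 4.1379 − 2 = 2.1379; wedge = 46 − 30.5 = 15.5.
Deadweight loss = ½ × 2.1379 × 15.5 = $16.57.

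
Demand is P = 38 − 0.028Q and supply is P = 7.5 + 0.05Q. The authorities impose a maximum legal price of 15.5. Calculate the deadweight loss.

Competitive equilibrium: 38 − 0.028Q = 7.5 + 0.05Q → Q* = 391.0256, P* = 27.0513.
At the ceiling P = 15.5, quantity supplied = (15.5 − 7.5)/0.05 = 160.
Willingness to pay at Q' = 160: 38 − 0.028·160 = 33.52.
ΔQ = 391.0256 − 160 = 231.0256; wedge = 33.52 − 15.5 = 18.02.
The triangle = ½ × 231.0256 × 18.02 = 2081.54.

2081.54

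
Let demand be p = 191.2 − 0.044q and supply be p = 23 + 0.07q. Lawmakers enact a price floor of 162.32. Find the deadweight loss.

38240.38

Competitive equilibrium: 191.2 − 0.044q = 23 + 0.07q → q* = 1475.4386, p* = 126.2807.
At the floor p = 162.32, quantity demanded = (191.2 − 162.32)/0.044 = 656.36364.
Sellers' marginal cost at q' = 656.36364: 23 + 0.07·656.36364 = 68.94545.
Δq = 1475.4386 − 656.36364 = 819.07496; wedge = 162.32 − 68.94545 = 93.37455.
DWL = ½ × 819.07496 × 93.37455 = 38240.38.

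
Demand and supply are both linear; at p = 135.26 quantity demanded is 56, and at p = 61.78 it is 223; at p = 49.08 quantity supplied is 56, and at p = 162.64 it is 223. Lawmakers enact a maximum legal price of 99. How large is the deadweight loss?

Demand slope = (61.78 − 135.26)/(223 − 56) = −0.44, so p = 159.9 − 0.44q.
Supply slope = (162.64 − 49.08)/(223 − 56) = 0.68, so p = 11 + 0.68q.
Competitive equilibrium: 159.9 − 0.44q = 11 + 0.68q → q* = 132.9464, p* = 101.4036.
At the ceiling p = 99, quantity supplied = (99 − 11)/0.68 = 129.4118.
Willingness to pay at q' = 129.4118: 159.9 − 0.44·129.4118 = 102.9588.
Δq = 132.9464 − 129.4118 = 3.5346; wedge = 102.9588 − 99 = 3.9588.
Deadweight loss = ½ × 3.5346 × 3.9588 = 7.

7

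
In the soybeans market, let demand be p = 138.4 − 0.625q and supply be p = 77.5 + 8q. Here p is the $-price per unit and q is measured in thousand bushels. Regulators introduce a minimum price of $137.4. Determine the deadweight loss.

Competitive equilibrium: 138.4 − 0.625q = 77.5 + 8q → q* = 7.0609, p* = 133.987.
At the floor p = 137.4, quantity demanded = (138.4 − 137.4)/0.625 = 1.6.
Sellers' marginal cost at q' = 1.6: 77.5 + 8·1.6 = 90.3.
Δq = 7.0609 − 1.6 = 5.4609; wedge = 137.4 − 90.3 = 47.1.
The triangle = ½ × 5.4609 × 47.1 = $128.60 thousand.

$128.60 thousand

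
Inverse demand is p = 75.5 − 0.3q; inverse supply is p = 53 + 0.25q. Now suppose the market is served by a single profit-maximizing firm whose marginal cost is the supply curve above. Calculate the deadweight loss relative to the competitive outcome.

57.33

Competitive equilibrium: 75.5 − 0.3q = 53 + 0.25q → q* = 40.9091, p* = 63.2273.
Marginal revenue: MR = 75.5 − 0.6q. Set MR = MC: 75.5 − 0.6q = 53 + 0.25q → q_m = 26.4706.
Price p_m = 75.5 − 0.3·26.4706 = 67.5588; MC(q_m) = 53 + 0.25·26.4706 = 59.6177.
Competitive q* = 40.9091, so Δq = 14.4385; wedge = 67.5588 − 59.6177 = 7.9411.
DWL = ½ × 14.4385 × 7.9411 = 57.33.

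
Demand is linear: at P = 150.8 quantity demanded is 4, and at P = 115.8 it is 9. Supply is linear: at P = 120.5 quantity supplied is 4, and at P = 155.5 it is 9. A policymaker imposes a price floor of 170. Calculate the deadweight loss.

Demand slope = (115.8 − 150.8)/(9 − 4) = −7, so P = 178.8 − 7Q.
Supply slope = (155.5 − 120.5)/(9 − 4) = 7, so P = 92.5 + 7Q.
Competitive equilibrium: 178.8 − 7Q = 92.5 + 7Q → Q* = 6.1643, P* = 135.65.
At the floor P = 170, quantity demanded = (178.8 − 170)/7 = 1.2571.
Sellers' marginal cost at Q' = 1.2571: 92.5 + 7·1.2571 = 101.2997.
ΔQ = 6.1643 − 1.2571 = 4.9072; wedge = 170 − 101.2997 = 68.7003.
DWL = ½ × 4.9072 × 68.7003 = 168.56.

168.56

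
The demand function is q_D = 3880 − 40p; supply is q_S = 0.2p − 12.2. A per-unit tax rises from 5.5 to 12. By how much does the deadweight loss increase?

11.32

In inverse form: demand p = 97 − 0.025q, supply p = 61 + 5q.
Competitive equilibrium: 97 − 0.025q = 61 + 5q → q* = 7.1642, p* = 96.8209.
For a per-unit tax t: Δq = t/5.025, so DWL = ½·t·(t/5.025) = t²/10.05.
At t = 5.5: DWL = 3.01. At t = 12: DWL = 14.328.
Increase = 14.328 − 3.01 = 11.32.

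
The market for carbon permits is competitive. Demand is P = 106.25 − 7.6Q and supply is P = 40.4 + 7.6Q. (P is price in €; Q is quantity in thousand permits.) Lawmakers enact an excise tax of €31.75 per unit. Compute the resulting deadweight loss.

Competitive equilibrium: 106.25 − 7.6Q = 40.4 + 7.6Q → Q* = 4.3322, P* = 73.325.
With the tax, the buyer price exceeds the seller price by 31.75: (106.25 − 7.6Q) − (40.4 + 7.6Q) = 31.75 → Q' = 2.2434.
ΔQ = 4.3322 − 2.2434 = 2.0888; the wedge equals the tax, 31.75.
The triangle = ½ × 2.0888 × 31.75 = €33.16 thousand.

€33.16 thousand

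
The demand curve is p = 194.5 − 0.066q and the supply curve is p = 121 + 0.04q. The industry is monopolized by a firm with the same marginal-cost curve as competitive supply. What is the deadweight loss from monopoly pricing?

Competitive equilibrium: 194.5 − 0.066q = 121 + 0.04q → q* = 693.3962, p* = 148.7358.
Marginal revenue: MR = 194.5 − 0.132q. Set MR = MC: 194.5 − 0.132q = 121 + 0.04q → q_m = 427.3256.
Price p_m = 194.5 − 0.066·427.3256 = 166.2965; MC(q_m) = 121 + 0.04·427.3256 = 138.093.
Competitive q* = 693.3962, so Δq = 266.0706; wedge = 166.2965 − 138.093 = 28.2035.
Welfare loss = ½ × 266.0706 × 28.2035 = 3752.06.

3752.06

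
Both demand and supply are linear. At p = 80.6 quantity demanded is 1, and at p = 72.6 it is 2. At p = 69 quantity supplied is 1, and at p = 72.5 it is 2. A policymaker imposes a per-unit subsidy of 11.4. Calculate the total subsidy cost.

34.20

Demand slope = (72.6 − 80.6)/(2 − 1) = −8, so p = 88.6 − 8q.
Supply slope = (72.5 − 69)/(2 − 1) = 3.5, so p = 65.5 + 3.5q.
Competitive equilibrium: 88.6 − 8q = 65.5 + 3.5q → q* = 2.0087, p* = 72.5304.
The subsidy lowers effective supply by 11.4: p = 54.1 + 3.5q.
New quantity: 88.6 − 8q = 54.1 + 3.5q → q' = 3.
Total subsidy cost = 11.4 × 3 = 34.20.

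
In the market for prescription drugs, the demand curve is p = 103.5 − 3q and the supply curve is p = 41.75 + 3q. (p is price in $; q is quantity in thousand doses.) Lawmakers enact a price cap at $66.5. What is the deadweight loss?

$12.51 thousand

Competitive equilibrium: 103.5 − 3q = 41.75 + 3q → q* = 10.2917, p* = 72.625.
At the ceiling p = 66.5, quantity supplied = (66.5 − 41.75)/3 = 8.25.
Willingness to pay at q' = 8.25: 103.5 − 3·8.25 = 78.75.
Δq = 10.2917 − 8.25 = 2.0417; wedge = 78.75 − 66.5 = 12.25.
Deadweight loss = ½ × 2.0417 × 12.25 = $12.51 thousand.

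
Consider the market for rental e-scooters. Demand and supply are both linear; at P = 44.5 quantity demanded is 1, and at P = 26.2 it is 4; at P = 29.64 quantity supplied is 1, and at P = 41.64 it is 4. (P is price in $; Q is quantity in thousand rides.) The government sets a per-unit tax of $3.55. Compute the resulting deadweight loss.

$0.62 thousand

Demand slope = (26.2 − 44.5)/(4 − 1) = −6.1, so P = 50.6 − 6.1Q.
Supply slope = (41.64 − 29.64)/(4 − 1) = 4, so P = 25.64 + 4Q.
Competitive equilibrium: 50.6 − 6.1Q = 25.64 + 4Q → Q* = 2.4713, P* = 35.5251.
With the tax, the buyer price exceeds the seller price by 3.55: (50.6 − 6.1Q) − (25.64 + 4Q) = 3.55 → Q' = 2.1198.
ΔQ = 2.4713 − 2.1198 = 0.3515; the wedge equals the tax, 3.55.
DWL = ½ × 0.3515 × 3.55 = $0.62 thousand.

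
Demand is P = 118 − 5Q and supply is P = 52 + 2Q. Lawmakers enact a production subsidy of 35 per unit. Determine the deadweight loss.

Competitive equilibrium: 118 − 5Q = 52 + 2Q → Q* = 9.4286, P* = 70.8571.
The subsidy lowers effective supply by 35: P = 17 + 2Q.
New quantity: 118 − 5Q = 17 + 2Q → Q' = 14.4286.
Overproduction ΔQ = 14.4286 − 9.4286 = 5; wedge = subsidy = 35.
The triangle = ½ × 5 × 35 = 87.50.

87.50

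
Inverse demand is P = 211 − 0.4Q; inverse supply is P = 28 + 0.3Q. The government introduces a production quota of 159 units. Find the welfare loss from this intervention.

3672.06

Competitive equilibrium: 211 − 0.4Q = 28 + 0.3Q → Q* = 261.42857, P* = 106.42857.
At Q = 159: demand price = 211 − 0.4·159 = 147.4; supply price = 28 + 0.3·159 = 75.7.
ΔQ = 261.42857 − 159 = 102.42857; wedge = 147.4 − 75.7 = 71.7.
Deadweight loss = ½ × 102.42857 × 71.7 = 3672.06.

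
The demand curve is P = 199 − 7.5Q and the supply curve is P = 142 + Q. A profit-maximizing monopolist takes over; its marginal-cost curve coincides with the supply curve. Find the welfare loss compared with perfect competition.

41.99

Competitive equilibrium: 199 − 7.5Q = 142 + Q → Q* = 6.7059, P* = 148.7059.
Marginal revenue: MR = 199 − 15Q. Set MR = MC: 199 − 15Q = 142 + Q → Q_m = 3.5625.
Price P_m = 199 − 7.5·3.5625 = 172.2813; MC(Q_m) = 142 + 1·3.5625 = 145.5625.
Competitive Q* = 6.7059, so ΔQ = 3.1434; wedge = 172.2813 − 145.5625 = 26.7188.
Welfare loss = ½ × 3.1434 × 26.7188 = 41.99.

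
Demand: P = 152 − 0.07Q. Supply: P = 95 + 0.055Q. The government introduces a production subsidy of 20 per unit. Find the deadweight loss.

Competitive equilibrium: 152 − 0.07Q = 95 + 0.055Q → Q* = 456, P* = 120.08.
The subsidy lowers effective supply by 20: P = 75 + 0.055Q.
New quantity: 152 − 0.07Q = 75 + 0.055Q → Q' = 616.
Overproduction ΔQ = 616 − 456 = 160; wedge = subsidy = 20.
DWL = ½ × 160 × 20 = 1600.

1600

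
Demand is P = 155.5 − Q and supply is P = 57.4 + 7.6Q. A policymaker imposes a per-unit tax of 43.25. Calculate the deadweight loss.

108.75

Competitive equilibrium: 155.5 − Q = 57.4 + 7.6Q → Q* = 11.407, P* = 144.093.
With the tax, the buyer price exceeds the seller price by 43.25: (155.5 − Q) − (57.4 + 7.6Q) = 43.25 → Q' = 6.3779.
ΔQ = 11.407 − 6.3779 = 5.0291; the wedge equals the tax, 43.25.
Welfare loss = ½ × 5.0291 × 43.25 = 108.75.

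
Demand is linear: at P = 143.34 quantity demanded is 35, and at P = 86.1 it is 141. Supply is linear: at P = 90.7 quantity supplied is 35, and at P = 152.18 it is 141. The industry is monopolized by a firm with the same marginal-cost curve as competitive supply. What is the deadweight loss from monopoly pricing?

398.46

Demand slope = (86.1 − 143.34)/(141 − 35) = −0.54, so P = 162.24 − 0.54Q.
Supply slope = (152.18 − 90.7)/(141 − 35) = 0.58, so P = 70.4 + 0.58Q.
Competitive equilibrium: 162.24 − 0.54Q = 70.4 + 0.58Q → Q* = 82, P* = 117.96.
Marginal revenue: MR = 162.24 − 1.08Q. Set MR = MC: 162.24 − 1.08Q = 70.4 + 0.58Q → Q_m = 55.3253.
Price P_m = 162.24 − 0.54·55.3253 = 132.3643; MC(Q_m) = 70.4 + 0.58·55.3253 = 102.4887.
Competitive Q* = 82, so ΔQ = 26.6747; wedge = 132.3643 − 102.4887 = 29.8756.
The triangle = ½ × 26.6747 × 29.8756 = 398.46.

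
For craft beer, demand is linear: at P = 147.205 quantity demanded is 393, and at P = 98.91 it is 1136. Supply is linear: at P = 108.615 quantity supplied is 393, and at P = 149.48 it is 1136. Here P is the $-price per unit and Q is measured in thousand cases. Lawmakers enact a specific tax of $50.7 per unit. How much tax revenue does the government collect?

Demand slope = (98.91 − 147.205)/(1136 − 393) = −0.065, so P = 172.75 − 0.065Q.
Supply slope = (149.48 − 108.615)/(1136 − 393) = 0.055, so P = 87 + 0.055Q.
Competitive equilibrium: 172.75 − 0.065Q = 87 + 0.055Q → Q* = 714.58333, P* = 126.30208.
With the tax, the buyer price exceeds the seller price by 50.7: (172.75 − 0.065Q) − (87 + 0.055Q) = 50.7 → Q' = 292.08333.
Tax revenue = 50.7 × 292.08333 = $14808.625 thousand.

$14808.625 thousand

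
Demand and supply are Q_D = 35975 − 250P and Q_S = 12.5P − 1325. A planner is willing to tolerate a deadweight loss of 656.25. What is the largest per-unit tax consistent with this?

In inverse form: demand P = 143.9 − 0.004Q, supply P = 106 + 0.08Q.
Competitive equilibrium: 143.9 − 0.004Q = 106 + 0.08Q → Q* = 451.1905, P* = 142.0952.
A tax t gives ΔQ = t/0.084 and wedge t, so DWL = t²/0.168.
t²/0.168 = 656.25 → t² = 110.25 → t = 10.5.

10.5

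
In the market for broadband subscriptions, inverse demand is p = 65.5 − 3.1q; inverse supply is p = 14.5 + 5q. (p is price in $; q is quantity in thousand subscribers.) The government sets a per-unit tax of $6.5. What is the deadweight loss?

Competitive equilibrium: 65.5 − 3.1q = 14.5 + 5q → q* = 6.2963, p* = 45.9815.
With the tax, the buyer price exceeds the seller price by 6.5: (65.5 − 3.1q) − (14.5 + 5q) = 6.5 → q' = 5.4938.
Δq = 6.2963 − 5.4938 = 0.8025; the wedge equals the tax, 6.5.
DWL = ½ × 0.8025 × 6.5 = $2.61 thousand.

$2.61 thousand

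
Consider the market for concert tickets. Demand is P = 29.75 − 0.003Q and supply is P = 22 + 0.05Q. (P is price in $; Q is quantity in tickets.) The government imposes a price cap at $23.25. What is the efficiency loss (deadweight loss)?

Competitive equilibrium: 29.75 − 0.003Q = 22 + 0.05Q → Q* = 146.2264, P* = 29.3113.
At the ceiling P = 23.25, quantity supplied = (23.25 − 22)/0.05 = 25.
Willingness to pay at Q' = 25: 29.75 − 0.003·25 = 29.675.
ΔQ = 146.2264 − 25 = 121.2264; wedge = 29.675 − 23.25 = 6.425.
Deadweight loss = ½ × 121.2264 × 6.425 = $389.44.

$389.44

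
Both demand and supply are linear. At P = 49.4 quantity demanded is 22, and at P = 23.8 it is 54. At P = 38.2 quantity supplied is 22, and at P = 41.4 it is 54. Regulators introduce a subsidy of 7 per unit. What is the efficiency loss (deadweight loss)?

27.22

Demand slope = (23.8 − 49.4)/(54 − 22) = −0.8, so P = 67 − 0.8Q.
Supply slope = (41.4 − 38.2)/(54 − 22) = 0.1, so P = 36 + 0.1Q.
Competitive equilibrium: 67 − 0.8Q = 36 + 0.1Q → Q* = 34.4444, P* = 39.4444.
The subsidy lowers effective supply by 7: P = 29 + 0.1Q.
New quantity: 67 − 0.8Q = 29 + 0.1Q → Q' = 42.2222.
Overproduction ΔQ = 42.2222 − 34.4444 = 7.7778; wedge = subsidy = 7.
DWL = ½ × 7.7778 × 7 = 27.22.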